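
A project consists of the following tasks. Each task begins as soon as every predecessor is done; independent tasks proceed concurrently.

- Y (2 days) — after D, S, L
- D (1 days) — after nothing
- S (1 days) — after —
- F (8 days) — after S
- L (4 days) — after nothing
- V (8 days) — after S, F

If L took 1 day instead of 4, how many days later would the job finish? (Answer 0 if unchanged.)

0

Actual critical path: S→F→V = 1+8+8 = 17 ⇒ 17 days.
L has 11 days of float (longest path through it is 6).
No other chain overtakes it, so the finish is 17 days.
Change in finish: 17 − 17 = +0 days.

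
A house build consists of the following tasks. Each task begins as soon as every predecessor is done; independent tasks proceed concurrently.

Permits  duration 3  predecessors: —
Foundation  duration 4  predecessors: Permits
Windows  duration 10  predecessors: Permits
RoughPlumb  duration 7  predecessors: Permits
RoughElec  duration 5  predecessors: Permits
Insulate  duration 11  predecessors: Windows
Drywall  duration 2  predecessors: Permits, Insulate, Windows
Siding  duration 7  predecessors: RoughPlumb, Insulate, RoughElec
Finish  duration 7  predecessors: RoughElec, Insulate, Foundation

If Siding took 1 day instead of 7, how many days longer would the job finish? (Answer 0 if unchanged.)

0

Critical path before the change: Permits→Windows→Insulate→Siding = 3+10+11+7 = 31 giving 31 days.
Since Siding is critical, the -6 change carries straight to that chain (now 25 days).
The binding chain switches to Permits→Windows→Insulate→Finish = 3+10+11+7 = 31; finish 31 days.
Change in finish: 31 − 31 = +0 days.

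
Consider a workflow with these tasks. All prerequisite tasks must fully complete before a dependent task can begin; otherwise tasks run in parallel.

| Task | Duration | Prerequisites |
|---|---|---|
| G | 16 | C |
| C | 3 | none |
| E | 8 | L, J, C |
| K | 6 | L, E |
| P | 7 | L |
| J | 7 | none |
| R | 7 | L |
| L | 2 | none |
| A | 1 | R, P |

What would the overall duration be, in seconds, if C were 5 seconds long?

21

The binding path is J→E→K = 7+8+6 = 21; finish at 21 seconds.
C is off the critical path — its longest chain is 19 seconds, giving 2 of slack.
The critical path is still J→E→K; finish is now 21 seconds.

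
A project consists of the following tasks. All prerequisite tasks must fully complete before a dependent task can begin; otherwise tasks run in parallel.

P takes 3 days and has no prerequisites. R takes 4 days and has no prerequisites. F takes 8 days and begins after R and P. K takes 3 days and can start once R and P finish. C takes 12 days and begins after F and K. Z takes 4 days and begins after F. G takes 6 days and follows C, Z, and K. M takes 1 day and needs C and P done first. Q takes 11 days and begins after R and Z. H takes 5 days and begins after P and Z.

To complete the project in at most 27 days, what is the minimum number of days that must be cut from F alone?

Current finish: 30 days; target: 27.
F is on every critical path, so each day cut from F cuts the finish by one (this holds down to a finish of 25).
Need 30 − 27 = 3 days off F → F becomes 5 days, finish becomes 27.

3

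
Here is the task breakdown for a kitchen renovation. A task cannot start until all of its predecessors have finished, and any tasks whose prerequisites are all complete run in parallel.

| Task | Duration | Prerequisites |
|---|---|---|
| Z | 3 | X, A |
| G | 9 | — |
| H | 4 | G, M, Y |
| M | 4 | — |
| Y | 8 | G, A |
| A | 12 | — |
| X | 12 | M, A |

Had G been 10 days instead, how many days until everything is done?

Critical path before the change: A→X→Z = 12+12+3 = 27 giving 27 days.
The longest path through G is only 21 days, so G has float 6.
That remains the longest chain; total 27 days.

27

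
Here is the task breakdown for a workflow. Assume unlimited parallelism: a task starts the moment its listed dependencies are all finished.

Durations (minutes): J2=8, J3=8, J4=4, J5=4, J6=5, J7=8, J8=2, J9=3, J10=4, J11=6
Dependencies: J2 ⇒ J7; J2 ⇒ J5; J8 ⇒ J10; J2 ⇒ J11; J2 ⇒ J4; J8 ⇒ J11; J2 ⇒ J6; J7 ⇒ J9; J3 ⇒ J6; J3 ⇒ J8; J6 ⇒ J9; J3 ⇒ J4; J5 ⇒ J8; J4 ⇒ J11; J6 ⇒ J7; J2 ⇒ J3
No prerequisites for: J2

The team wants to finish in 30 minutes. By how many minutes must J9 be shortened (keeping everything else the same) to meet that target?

2

Current finish: 32 minutes; target: 30.
J9 is on every critical path, so each minute cut from J9 cuts the finish by one (this holds down to a finish of 30).
Need 32 − 30 = 2 minutes off J9 → J9 becomes 1 minute, finish becomes 30.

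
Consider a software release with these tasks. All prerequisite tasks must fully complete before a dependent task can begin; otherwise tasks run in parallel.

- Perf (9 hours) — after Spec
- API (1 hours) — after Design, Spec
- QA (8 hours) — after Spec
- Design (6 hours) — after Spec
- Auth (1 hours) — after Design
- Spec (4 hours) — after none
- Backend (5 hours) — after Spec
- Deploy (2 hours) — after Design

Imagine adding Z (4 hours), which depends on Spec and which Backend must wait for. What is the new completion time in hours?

13

Originally the plan takes 13 hours.
With Z inserted, Backend now waits for max(Spec, Z).
New critical path: Spec→Z→Backend = 4+4+5 = 13 ⇒ 13 hours.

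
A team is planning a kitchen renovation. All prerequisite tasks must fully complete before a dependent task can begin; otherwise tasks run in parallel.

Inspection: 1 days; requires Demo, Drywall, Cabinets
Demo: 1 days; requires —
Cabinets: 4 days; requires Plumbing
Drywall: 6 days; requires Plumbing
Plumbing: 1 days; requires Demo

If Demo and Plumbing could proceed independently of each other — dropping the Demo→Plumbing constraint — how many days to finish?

Original critical path: Demo→Plumbing→Drywall→Inspection = 1+1+6+1 = 9 ⇒ 9 days.
Without Demo→Plumbing, Plumbing's earliest start moves from 1 to 0.
The longest chain is now Plumbing→Drywall→Inspection = 1+6+1 = 8, so the project takes 8 days.

8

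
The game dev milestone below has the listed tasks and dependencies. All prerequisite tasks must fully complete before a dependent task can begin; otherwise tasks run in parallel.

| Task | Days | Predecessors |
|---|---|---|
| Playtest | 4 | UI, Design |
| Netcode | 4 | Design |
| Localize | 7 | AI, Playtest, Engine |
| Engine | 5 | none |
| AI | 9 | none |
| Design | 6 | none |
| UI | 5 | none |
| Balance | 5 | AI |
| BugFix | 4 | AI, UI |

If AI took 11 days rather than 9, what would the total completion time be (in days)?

18

Critical path before the change: Design→Playtest→Localize = 6+4+7 = 17 giving 17 days.
AI has 1 day of float (longest path through it is 16).
The binding chain switches to AI→Localize = 11+7 = 18; finish 18 days.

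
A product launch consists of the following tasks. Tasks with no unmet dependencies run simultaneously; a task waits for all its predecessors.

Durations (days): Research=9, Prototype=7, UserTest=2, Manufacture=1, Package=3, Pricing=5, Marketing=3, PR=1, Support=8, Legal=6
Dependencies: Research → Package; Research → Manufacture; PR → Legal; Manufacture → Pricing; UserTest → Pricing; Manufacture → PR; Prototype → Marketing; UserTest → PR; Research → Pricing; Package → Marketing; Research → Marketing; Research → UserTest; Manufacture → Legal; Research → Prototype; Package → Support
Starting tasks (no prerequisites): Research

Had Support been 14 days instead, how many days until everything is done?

As given, the longest chain is Research→Package→Support = 9+3+8 = 20, so the finish is 20 days.
Support is on the critical path; changing it to 14 makes that path 26 days.
That remains the longest chain; total 26 days.

26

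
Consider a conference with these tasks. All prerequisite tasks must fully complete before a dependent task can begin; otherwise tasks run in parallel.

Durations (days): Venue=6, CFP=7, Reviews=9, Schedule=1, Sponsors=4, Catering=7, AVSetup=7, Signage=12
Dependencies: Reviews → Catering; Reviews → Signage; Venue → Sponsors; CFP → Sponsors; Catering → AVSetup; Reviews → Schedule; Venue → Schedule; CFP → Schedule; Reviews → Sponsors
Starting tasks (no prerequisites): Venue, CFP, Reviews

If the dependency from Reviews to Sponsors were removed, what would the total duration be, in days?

23

Before: longest chain Reviews→Catering→AVSetup = 9+7+7 = 23, finish 23.
Without Reviews→Sponsors, Sponsors's earliest start moves from 9 to 7.
New critical path: Reviews→Catering→AVSetup = 9+7+7 = 23 ⇒ 23 days.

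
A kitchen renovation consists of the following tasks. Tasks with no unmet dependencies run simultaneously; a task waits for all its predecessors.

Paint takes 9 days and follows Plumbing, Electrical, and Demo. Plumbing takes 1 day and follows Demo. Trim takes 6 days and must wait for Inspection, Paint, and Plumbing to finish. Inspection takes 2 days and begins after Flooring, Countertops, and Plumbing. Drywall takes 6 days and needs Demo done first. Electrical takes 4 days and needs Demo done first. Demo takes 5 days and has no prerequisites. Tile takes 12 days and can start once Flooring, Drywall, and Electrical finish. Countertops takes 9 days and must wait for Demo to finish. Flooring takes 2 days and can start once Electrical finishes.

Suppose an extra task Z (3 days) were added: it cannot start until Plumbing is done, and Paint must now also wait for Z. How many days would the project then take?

Originally the project takes 24 days.
With Z inserted, Paint now waits for max(Plumbing, Electrical, Demo, Z).
New critical path: Demo→Plumbing→Z→Paint→Trim = 5+1+3+9+6 = 24 ⇒ 24 days.

24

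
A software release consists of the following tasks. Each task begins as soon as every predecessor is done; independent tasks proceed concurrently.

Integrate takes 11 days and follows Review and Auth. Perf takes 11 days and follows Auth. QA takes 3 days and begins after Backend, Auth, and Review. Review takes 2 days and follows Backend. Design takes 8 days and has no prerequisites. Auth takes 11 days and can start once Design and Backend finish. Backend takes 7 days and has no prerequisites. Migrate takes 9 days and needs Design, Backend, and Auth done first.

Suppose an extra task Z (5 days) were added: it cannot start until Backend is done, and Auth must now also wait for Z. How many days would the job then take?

Originally the job takes 30 days.
With Z inserted, Auth now waits for max(Design, Backend, Z).
New critical path: Backend→Z→Auth→Perf = 7+5+11+11 = 34 ⇒ 34 days.

34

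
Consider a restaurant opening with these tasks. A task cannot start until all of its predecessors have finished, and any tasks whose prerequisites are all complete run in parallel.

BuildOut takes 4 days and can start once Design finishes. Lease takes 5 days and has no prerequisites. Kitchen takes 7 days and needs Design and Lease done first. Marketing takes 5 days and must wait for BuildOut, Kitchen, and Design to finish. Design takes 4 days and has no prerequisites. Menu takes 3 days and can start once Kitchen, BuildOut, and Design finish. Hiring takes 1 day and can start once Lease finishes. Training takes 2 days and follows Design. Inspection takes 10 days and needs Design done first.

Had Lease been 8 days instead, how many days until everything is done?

20

Baseline: Lease→Kitchen→Marketing = 5+7+5 = 17 → 17 days.
Lease lies on that path, so at 8 days the path becomes 20 days.
No other chain overtakes it, so the finish is 20 days.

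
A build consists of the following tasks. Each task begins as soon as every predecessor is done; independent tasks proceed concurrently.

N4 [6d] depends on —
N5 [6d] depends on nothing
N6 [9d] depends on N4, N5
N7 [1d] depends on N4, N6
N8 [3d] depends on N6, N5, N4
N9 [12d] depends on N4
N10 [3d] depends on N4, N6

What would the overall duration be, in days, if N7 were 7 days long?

22

Baseline: N4→N6→N8 = 6+9+3 = 18 → 18 days.
N7 is off the critical path — its longest chain is 16 days, giving 2 of slack.
The binding chain switches to N4→N6→N7 = 6+9+7 = 22; finish 22 days.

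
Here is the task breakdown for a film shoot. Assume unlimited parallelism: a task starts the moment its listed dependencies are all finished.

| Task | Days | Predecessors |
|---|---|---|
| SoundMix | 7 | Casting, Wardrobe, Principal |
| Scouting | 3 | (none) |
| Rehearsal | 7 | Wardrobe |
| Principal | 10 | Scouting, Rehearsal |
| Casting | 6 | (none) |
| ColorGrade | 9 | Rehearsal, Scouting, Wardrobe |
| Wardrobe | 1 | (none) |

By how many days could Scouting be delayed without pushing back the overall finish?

5

Critical path: Wardrobe→Rehearsal→Principal→SoundMix = 1+7+10+7 = 25, so the finish is 25 days.
Longest path through Scouting: 20 days (earliest finish 3, latest finish 8).
So Scouting can slip 8 − 3 = 5 days.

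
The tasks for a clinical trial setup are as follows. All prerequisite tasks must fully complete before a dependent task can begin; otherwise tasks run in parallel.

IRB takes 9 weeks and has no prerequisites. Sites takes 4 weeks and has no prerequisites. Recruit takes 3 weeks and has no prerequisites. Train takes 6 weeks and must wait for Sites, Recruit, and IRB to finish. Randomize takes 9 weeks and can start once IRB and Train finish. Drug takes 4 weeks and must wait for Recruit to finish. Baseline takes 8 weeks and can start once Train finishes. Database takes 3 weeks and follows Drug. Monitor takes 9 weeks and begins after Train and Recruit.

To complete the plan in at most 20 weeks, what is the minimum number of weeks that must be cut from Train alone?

4

Current finish: 24 weeks; target: 20.
Train is on every critical path, so each week cut from Train cuts the finish by one (this holds down to a finish of 19).
Need 24 − 20 = 4 weeks off Train → Train becomes 2 weeks, finish becomes 20.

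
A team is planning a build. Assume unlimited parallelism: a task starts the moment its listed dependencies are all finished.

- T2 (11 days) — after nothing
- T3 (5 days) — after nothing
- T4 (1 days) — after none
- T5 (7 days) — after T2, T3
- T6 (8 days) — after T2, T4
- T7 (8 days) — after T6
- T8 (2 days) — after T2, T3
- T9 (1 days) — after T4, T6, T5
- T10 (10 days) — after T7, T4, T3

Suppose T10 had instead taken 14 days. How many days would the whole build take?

Baseline: T2→T6→T7→T10 = 11+8+8+10 = 37 → 37 days.
Since T10 is critical, the +4 change carries straight to that chain (now 41 days).
That remains the longest chain; total 41 days.

41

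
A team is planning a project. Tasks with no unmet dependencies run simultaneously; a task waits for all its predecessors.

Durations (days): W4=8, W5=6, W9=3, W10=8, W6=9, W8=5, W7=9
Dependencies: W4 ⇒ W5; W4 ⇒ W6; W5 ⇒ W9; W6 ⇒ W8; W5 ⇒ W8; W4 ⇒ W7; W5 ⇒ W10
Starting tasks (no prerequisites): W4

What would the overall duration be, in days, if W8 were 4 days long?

22

Critical path before the change: W4→W6→W8 = 8+9+5 = 22 giving 22 days.
W8 lies on that path, so at 4 days the path becomes 21 days.
New critical path: W4→W5→W10 = 8+6+8 = 22 ⇒ 22 days.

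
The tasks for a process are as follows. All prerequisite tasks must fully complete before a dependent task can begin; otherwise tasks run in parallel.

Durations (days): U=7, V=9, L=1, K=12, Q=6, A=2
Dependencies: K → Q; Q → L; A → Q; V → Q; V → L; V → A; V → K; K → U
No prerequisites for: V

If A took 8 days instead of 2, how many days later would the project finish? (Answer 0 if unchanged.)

0

Baseline: V→K→Q→L = 9+12+6+1 = 28 → 28 days.
A is off the critical path — its longest chain is 18 days, giving 10 of slack.
The critical path is still V→K→Q→L; finish is now 28 days.
Change in finish: 28 − 28 = +0 days.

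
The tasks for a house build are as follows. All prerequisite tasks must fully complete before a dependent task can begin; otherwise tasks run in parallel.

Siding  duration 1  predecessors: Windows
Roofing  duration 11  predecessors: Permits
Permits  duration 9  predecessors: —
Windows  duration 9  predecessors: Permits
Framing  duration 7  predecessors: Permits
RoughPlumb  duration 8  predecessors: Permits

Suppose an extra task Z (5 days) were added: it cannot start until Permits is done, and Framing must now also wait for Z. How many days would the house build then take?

21

Originally the house build takes 20 days.
With Z inserted, Framing now waits for max(Permits, Z).
New critical path: Permits→Z→Framing = 9+5+7 = 21 ⇒ 21 days.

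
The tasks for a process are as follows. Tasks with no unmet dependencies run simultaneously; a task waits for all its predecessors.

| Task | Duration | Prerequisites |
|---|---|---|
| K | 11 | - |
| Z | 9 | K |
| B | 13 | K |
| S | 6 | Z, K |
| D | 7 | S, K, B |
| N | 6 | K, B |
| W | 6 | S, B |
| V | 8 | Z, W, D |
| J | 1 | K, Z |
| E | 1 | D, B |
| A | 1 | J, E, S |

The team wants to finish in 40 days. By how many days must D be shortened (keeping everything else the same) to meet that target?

1

Current finish: 41 days; target: 40.
D is on every critical path, so each day cut from D cuts the finish by one (this holds down to a finish of 40).
Need 41 − 40 = 1 day off D → D becomes 6 days, finish becomes 40.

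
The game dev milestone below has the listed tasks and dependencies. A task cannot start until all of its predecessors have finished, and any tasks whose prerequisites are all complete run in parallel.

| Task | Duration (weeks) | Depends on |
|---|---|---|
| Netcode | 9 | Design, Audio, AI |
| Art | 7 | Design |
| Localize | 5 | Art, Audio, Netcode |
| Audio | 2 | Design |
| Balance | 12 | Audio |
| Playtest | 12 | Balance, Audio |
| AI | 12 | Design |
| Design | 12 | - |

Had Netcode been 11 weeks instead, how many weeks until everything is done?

40

Actual critical path: Design→AI→Netcode→Localize = 12+12+9+5 = 38 ⇒ 38 weeks.
Netcode lies on that path, so at 11 weeks the path becomes 40 weeks.
That remains the longest chain; total 40 weeks.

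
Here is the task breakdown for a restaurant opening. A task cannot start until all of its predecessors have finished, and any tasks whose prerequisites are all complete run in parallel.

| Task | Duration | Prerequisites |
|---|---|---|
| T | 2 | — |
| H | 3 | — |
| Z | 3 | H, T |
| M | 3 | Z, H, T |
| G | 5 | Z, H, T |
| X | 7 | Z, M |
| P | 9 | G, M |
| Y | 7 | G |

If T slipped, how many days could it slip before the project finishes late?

The longest chain is H→Z→G→P = 3+3+5+9 = 20; overall finish 20 days.
Longest path through T: 19 days (earliest finish 2, latest finish 3).
Slack of T = 1 − 0 = 1 day.

1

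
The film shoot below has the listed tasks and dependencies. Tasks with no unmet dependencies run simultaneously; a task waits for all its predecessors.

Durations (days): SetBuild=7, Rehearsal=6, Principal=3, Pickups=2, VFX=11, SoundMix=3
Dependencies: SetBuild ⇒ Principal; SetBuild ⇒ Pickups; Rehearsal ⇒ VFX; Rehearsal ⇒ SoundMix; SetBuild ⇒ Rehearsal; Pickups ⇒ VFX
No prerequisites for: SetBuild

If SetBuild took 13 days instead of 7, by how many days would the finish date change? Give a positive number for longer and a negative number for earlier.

Baseline: SetBuild→Rehearsal→VFX = 7+6+11 = 24 → 24 days.
SetBuild is on the critical path; changing it to 13 makes that path 30 days.
The critical path is still SetBuild→Rehearsal→VFX; finish is now 30 days.
Change in finish: 30 − 24 = +6 days.

6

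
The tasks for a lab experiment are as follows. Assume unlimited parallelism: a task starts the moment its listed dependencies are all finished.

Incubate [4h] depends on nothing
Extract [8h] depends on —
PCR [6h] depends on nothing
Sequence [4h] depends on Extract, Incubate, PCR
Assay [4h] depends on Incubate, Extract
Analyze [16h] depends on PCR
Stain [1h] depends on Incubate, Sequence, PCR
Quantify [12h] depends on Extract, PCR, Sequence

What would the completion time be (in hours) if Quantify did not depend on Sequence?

22

With the dependency in place, Extract→Sequence→Quantify = 8+4+12 = 24 sets the finish at 24 hours.
Without Sequence→Quantify, Quantify's earliest start moves from 12 to 8.
After: PCR→Analyze = 6+16 = 22 → 22 hours.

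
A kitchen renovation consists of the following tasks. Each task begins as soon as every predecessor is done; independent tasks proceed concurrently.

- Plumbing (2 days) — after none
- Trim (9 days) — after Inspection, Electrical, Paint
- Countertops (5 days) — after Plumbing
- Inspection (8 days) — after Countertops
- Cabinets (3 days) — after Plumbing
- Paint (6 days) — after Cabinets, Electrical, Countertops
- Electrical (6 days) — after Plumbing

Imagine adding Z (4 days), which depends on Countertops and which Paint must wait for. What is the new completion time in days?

Originally the kitchen renovation takes 24 days.
With Z inserted, Paint now waits for max(Cabinets, Electrical, Countertops, Z).
New critical path: Plumbing→Countertops→Z→Paint→Trim = 2+5+4+6+9 = 26 ⇒ 26 days.

26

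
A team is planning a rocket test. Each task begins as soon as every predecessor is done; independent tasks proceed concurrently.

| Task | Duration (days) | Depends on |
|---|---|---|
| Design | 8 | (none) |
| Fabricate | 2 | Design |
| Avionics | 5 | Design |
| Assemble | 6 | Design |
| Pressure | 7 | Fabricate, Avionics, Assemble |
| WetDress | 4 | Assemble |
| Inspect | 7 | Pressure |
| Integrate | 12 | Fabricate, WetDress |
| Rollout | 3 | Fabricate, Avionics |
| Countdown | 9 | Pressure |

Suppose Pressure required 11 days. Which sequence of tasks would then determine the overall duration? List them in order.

Design, Assemble, Pressure, Countdown

Baseline: Design→Assemble→Pressure→Countdown = 8+6+7+9 = 30 → 30 days.
Pressure is on the critical path; changing it to 11 makes that path 34 days.
No other chain overtakes it, so the finish is 34 days.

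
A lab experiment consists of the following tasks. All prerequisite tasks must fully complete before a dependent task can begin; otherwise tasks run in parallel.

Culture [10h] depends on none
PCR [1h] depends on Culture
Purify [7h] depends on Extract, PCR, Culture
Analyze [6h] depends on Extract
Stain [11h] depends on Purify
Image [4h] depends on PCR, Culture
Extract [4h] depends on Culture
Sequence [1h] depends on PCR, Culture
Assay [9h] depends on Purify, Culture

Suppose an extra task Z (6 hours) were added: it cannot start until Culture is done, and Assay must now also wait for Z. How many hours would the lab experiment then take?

Originally the lab experiment takes 32 hours.
With Z inserted, Assay now waits for max(Purify, Culture, Z).
New critical path: Culture→Extract→Purify→Stain = 10+4+7+11 = 32 ⇒ 32 hours.

32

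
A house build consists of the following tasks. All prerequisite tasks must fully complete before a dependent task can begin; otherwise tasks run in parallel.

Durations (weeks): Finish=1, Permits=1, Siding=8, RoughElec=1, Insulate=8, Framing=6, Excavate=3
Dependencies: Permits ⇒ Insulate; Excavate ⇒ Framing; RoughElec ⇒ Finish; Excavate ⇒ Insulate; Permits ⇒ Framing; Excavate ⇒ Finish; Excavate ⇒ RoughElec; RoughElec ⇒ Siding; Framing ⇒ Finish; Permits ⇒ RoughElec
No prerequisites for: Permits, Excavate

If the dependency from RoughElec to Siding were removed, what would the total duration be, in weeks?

With the dependency in place, Excavate→RoughElec→Siding = 3+1+8 = 12 sets the finish at 12 weeks.
Without RoughElec→Siding, Siding's earliest start moves from 4 to 0.
After: Excavate→Insulate = 3+8 = 11 → 11 weeks.

11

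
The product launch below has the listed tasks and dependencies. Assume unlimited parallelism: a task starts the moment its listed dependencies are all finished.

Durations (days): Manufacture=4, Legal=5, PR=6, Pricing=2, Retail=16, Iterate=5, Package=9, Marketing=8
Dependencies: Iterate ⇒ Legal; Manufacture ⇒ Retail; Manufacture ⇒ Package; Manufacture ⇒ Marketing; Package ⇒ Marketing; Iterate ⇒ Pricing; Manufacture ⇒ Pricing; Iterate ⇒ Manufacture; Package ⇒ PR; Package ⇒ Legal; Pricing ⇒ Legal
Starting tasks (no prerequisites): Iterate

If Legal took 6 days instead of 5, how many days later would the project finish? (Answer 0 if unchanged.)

As given, the longest chain is Iterate→Manufacture→Package→Marketing = 5+4+9+8 = 26, so the finish is 26 days.
Legal is off the critical path — its longest chain is 23 days, giving 3 of slack.
No other chain overtakes it, so the finish is 26 days.
Change in finish: 26 − 26 = +0 days.

0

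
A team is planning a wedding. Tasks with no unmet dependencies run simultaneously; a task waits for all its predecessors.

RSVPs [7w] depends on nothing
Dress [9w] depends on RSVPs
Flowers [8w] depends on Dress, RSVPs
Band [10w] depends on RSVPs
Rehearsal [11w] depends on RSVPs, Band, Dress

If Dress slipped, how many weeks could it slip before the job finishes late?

RSVPs→Band→Rehearsal = 7+10+11 = 28 sets the makespan at 28 weeks.
Longest path through Dress: 27 weeks (earliest finish 16, latest finish 17).
Float = 28 − 27 = 1.

1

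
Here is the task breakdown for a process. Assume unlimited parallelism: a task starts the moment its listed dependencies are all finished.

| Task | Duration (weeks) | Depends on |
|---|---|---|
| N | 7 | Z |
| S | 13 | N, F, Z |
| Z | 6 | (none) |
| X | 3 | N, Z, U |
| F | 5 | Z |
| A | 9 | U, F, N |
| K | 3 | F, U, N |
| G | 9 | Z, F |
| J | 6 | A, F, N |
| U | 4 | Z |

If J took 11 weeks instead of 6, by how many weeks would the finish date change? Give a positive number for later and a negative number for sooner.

The binding path is Z→N→A→J = 6+7+9+6 = 28; finish at 28 weeks.
Since J is critical, the +5 change carries straight to that chain (now 33 weeks).
No other chain overtakes it, so the finish is 33 weeks.
Change in finish: 33 − 28 = +5 weeks.

5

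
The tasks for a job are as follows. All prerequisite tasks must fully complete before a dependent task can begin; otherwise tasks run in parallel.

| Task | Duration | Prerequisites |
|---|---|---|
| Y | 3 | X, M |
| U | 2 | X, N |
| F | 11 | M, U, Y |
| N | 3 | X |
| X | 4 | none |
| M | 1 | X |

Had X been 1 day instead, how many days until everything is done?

17

Baseline: X→N→U→F = 4+3+2+11 = 20 → 20 days.
X lies on that path, so at 1 day the path becomes 17 days.
No other chain overtakes it, so the finish is 17 days.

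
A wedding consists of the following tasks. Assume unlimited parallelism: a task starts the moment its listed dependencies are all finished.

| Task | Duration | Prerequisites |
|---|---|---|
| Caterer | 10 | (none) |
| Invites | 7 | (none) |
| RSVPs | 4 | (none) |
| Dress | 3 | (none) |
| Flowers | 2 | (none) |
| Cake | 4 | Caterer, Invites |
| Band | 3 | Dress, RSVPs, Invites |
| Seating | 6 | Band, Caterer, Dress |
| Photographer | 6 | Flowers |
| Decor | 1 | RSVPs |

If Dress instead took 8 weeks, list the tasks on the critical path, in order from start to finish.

Critical path before the change: Caterer→Seating = 10+6 = 16 giving 16 weeks.
Dress has 4 weeks of float (longest path through it is 12).
Now Dress→Band→Seating = 8+3+6 = 17 is longest, so the finish becomes 17 weeks.

Dress, Band, Seating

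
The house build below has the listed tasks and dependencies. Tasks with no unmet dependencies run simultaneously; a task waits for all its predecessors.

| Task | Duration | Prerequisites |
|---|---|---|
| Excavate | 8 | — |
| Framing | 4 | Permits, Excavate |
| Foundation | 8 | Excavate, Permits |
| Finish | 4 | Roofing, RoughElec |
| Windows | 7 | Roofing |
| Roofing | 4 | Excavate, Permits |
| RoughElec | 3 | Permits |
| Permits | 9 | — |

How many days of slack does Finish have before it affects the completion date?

3

The longest chain is Permits→Roofing→Windows = 9+4+7 = 20; overall finish 20 days.
Finish finishes as early as 17 and must finish by 20.
So Finish can slip 20 − 17 = 3 days.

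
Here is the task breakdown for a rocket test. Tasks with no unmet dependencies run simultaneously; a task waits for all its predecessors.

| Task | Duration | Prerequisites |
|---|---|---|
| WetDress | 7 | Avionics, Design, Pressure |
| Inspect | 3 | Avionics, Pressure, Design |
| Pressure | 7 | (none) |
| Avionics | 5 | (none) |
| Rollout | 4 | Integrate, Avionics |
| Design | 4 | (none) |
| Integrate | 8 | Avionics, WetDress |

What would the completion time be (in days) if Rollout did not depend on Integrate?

22

Original critical path: Pressure→WetDress→Integrate→Rollout = 7+7+8+4 = 26 ⇒ 26 days.
Without Integrate→Rollout, Rollout's earliest start moves from 22 to 5.
The longest chain is now Pressure→WetDress→Integrate = 7+7+8 = 22, so the schedule takes 22 days.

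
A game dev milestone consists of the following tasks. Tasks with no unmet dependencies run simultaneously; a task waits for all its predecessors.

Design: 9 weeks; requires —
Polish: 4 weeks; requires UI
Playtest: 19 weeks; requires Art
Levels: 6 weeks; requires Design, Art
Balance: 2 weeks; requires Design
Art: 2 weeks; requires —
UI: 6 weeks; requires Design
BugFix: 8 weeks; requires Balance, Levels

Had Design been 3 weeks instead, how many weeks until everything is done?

Critical path before the change: Design→Levels→BugFix = 9+6+8 = 23 giving 23 weeks.
Since Design is critical, the -6 change carries straight to that chain (now 17 weeks).
The binding chain switches to Art→Playtest = 2+19 = 21; finish 21 weeks.

21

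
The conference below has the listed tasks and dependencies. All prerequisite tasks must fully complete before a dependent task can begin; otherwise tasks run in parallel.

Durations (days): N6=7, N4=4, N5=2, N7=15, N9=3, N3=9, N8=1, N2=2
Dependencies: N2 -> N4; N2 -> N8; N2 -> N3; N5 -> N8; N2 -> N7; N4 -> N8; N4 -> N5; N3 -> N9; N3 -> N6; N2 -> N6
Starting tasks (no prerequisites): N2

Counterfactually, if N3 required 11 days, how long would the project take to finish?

20

Baseline: N2→N3→N6 = 2+9+7 = 18 → 18 days.
N3 lies on that path, so at 11 days the path becomes 20 days.
That remains the longest chain; total 20 days.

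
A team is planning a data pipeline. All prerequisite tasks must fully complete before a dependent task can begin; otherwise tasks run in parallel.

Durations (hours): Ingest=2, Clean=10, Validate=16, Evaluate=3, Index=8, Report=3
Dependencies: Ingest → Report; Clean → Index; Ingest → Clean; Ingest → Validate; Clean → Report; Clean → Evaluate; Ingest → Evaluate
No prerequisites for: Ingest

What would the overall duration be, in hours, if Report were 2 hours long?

20

The binding path is Ingest→Clean→Index = 2+10+8 = 20; finish at 20 hours.
Report has 5 hours of float (longest path through it is 15).
The critical path is still Ingest→Clean→Index; finish is now 20 hours.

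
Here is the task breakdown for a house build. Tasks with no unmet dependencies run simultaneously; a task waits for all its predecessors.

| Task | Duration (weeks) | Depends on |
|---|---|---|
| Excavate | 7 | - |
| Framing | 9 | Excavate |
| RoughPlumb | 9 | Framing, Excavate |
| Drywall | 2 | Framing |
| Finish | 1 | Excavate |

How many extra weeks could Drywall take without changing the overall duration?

7

Excavate→Framing→RoughPlumb = 7+9+9 = 25 sets the makespan at 25 weeks.
The longest chain containing Drywall totals 18 weeks.
Slack of Drywall = 23 − 16 = 7 weeks.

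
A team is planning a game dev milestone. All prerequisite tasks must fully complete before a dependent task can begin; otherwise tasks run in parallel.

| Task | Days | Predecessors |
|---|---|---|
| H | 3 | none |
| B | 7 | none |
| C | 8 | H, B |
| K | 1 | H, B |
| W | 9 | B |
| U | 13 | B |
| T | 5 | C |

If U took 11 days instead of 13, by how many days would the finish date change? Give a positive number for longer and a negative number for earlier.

0

As given, the longest chain is B→U = 7+13 = 20, so the finish is 20 days.
Since U is critical, the -2 change carries straight to that chain (now 18 days).
Now B→C→T = 7+8+5 = 20 is longest, so the finish becomes 20 days.
Change in finish: 20 − 20 = +0 days.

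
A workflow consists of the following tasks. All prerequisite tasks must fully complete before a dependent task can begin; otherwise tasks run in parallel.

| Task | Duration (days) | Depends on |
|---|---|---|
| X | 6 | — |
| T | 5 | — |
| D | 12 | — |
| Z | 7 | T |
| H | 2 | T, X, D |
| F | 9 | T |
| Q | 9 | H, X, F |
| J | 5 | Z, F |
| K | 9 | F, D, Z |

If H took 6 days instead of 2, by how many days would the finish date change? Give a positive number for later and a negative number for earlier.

4

Baseline: D→H→Q = 12+2+9 = 23 → 23 days.
H is on the critical path; changing it to 6 makes that path 27 days.
The critical path is still D→H→Q; finish is now 27 days.
Change in finish: 27 − 23 = +4 days.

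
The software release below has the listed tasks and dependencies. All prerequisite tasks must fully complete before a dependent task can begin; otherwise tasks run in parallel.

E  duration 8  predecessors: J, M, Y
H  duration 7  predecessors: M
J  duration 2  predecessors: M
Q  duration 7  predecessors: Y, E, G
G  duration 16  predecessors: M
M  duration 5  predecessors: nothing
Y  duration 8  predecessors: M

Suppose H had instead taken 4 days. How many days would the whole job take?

Baseline: M→Y→E→Q = 5+8+8+7 = 28 → 28 days.
H is off the critical path — its longest chain is 12 days, giving 16 of slack.
The critical path is still M→Y→E→Q; finish is now 28 days.

28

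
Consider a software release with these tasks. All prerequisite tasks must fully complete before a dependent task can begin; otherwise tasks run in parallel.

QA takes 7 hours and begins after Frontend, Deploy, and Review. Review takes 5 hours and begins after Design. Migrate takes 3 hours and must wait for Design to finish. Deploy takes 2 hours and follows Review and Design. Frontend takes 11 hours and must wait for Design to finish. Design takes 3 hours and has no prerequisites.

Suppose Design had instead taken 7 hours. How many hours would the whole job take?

25

As given, the longest chain is Design→Frontend→QA = 3+11+7 = 21, so the finish is 21 hours.
Since Design is critical, the +4 change carries straight to that chain (now 25 hours).
The critical path is still Design→Frontend→QA; finish is now 25 hours.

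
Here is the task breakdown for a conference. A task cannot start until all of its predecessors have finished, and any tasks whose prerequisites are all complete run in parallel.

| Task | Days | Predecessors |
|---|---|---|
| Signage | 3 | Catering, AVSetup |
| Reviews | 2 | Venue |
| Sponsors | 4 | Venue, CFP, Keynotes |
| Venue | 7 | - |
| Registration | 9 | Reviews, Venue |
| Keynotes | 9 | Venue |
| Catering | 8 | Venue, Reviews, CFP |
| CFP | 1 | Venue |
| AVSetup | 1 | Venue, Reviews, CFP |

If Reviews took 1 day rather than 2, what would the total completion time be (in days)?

Actual critical path: Venue→Reviews→Catering→Signage = 7+2+8+3 = 20 ⇒ 20 days.
Reviews is on the critical path; changing it to 1 makes that path 19 days.
Now Venue→Keynotes→Sponsors = 7+9+4 = 20 is longest, so the finish becomes 20 days.

20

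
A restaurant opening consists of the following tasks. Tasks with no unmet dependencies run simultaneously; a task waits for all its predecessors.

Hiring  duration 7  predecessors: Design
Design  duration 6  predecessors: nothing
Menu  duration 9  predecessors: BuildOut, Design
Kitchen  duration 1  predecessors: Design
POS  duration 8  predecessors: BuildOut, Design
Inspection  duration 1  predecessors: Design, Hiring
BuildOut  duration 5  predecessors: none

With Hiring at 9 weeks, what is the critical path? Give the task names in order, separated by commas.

Design, Hiring, Inspection

Critical path before the change: Design→Menu = 6+9 = 15 giving 15 weeks.
The longest path through Hiring is only 14 weeks, so Hiring has float 1.
New critical path: Design→Hiring→Inspection = 6+9+1 = 16 ⇒ 16 weeks.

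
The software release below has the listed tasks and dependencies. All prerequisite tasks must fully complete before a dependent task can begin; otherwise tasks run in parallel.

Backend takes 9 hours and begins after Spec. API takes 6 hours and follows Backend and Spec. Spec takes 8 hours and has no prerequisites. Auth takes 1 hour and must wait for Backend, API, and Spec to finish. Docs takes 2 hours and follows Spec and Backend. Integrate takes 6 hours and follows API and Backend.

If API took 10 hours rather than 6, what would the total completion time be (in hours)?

33

As given, the longest chain is Spec→Backend→API→Integrate = 8+9+6+6 = 29, so the finish is 29 hours.
Since API is critical, the +4 change carries straight to that chain (now 33 hours).
That remains the longest chain; total 33 hours.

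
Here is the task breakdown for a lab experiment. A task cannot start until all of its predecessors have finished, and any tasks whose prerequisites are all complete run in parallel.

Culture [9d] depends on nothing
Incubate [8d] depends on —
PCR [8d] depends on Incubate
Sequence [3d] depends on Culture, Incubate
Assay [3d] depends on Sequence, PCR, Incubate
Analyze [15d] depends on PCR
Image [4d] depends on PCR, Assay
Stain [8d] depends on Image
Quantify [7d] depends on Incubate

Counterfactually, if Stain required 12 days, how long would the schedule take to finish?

Baseline: Incubate→PCR→Assay→Image→Stain = 8+8+3+4+8 = 31 → 31 days.
Stain is on the critical path; changing it to 12 makes that path 35 days.
The critical path is still Incubate→PCR→Assay→Image→Stain; finish is now 35 days.

35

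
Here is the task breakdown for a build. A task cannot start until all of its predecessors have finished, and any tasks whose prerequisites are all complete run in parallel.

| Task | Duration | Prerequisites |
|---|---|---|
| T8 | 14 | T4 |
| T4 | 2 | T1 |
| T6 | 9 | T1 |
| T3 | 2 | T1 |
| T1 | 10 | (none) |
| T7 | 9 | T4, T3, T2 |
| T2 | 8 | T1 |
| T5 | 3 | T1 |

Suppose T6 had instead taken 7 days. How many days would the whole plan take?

Baseline: T1→T2→T7 = 10+8+9 = 27 → 27 days.
T6 is off the critical path — its longest chain is 19 days, giving 8 of slack.
No other chain overtakes it, so the finish is 27 days.

27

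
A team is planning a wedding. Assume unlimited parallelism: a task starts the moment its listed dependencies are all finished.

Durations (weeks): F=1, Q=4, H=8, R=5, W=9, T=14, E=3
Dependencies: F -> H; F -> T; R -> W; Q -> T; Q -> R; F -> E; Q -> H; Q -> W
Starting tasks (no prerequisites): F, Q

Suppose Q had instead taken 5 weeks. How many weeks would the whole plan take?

Actual critical path: Q→R→W = 4+5+9 = 18 ⇒ 18 weeks.
Q is on the critical path; changing it to 5 makes that path 19 weeks.
No other chain overtakes it, so the finish is 19 weeks.

19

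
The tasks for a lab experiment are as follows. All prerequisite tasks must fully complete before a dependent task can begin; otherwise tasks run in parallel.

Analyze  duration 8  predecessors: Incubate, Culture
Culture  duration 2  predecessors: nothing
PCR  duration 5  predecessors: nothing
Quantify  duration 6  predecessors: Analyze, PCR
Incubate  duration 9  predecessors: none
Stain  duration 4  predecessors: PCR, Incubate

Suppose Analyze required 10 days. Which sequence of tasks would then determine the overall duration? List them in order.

The binding path is Incubate→Analyze→Quantify = 9+8+6 = 23; finish at 23 days.
Analyze lies on that path, so at 10 days the path becomes 25 days.
No other chain overtakes it, so the finish is 25 days.

Incubate, Analyze, Quantify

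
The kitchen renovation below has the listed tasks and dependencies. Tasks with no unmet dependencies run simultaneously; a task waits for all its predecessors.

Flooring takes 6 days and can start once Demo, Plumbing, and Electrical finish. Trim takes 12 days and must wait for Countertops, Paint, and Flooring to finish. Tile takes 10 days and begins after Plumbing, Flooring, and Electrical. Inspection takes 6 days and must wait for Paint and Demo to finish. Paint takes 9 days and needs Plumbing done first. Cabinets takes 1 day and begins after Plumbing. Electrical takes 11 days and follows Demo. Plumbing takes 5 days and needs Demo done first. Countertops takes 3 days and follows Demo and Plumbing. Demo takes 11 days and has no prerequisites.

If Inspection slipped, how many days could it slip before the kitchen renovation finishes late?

9

Demo→Electrical→Flooring→Trim = 11+11+6+12 = 40 sets the makespan at 40 days.
Inspection finishes as early as 31 and must finish by 40.
So Inspection can slip 40 − 31 = 9 days.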